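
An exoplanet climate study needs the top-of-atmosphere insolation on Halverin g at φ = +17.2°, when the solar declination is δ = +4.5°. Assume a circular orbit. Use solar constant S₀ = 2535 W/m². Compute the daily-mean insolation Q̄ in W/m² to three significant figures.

cos H₀ = −tan(+17.2°) tan(+4.500°) = -0.0244, H₀ = 1.5952 rad.
Bracket: H₀ sin φ sin δ + cos φ cos δ sin H₀ = 1.5952×0.29571×0.07846 + 0.95528×0.99692×0.99970 = 0.037011 + 0.952052 = 0.989063.
Q̄ = (S₀/π) × [bracket] = (2535/π) × 0.989063 = 798.1 W/m².

Q̄ ≈ 798 W/m²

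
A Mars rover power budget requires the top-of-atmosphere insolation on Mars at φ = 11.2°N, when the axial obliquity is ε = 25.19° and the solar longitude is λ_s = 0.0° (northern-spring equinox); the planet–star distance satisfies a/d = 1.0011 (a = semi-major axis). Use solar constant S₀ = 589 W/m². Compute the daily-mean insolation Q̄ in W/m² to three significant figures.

Solar declination: sin δ = sin ε · sin λ_s = sin 25.19° × sin 0.0° = 0.00000, so δ = +0.000°.
cos H₀ = −tan(+11.2°) tan(+0.000°) = -0.0000, H₀ = 1.5708 rad.
Bracket: H₀ sin φ sin δ + cos φ cos δ sin H₀ = 1.5708×0.19423×0.00000 + 0.98096×1.00000×1.00000 = 0.000000 + 0.980960 = 0.980960.
Inverse-square distance factor (a/d)² = 1.0011² = 1.002201.
Q̄ = (S₀/π) × 1.002201 × [bracket] = (589/π) × 1.002201 × 0.980960 = 184.3 W/m².

Q̄ ≈ 184 W/m²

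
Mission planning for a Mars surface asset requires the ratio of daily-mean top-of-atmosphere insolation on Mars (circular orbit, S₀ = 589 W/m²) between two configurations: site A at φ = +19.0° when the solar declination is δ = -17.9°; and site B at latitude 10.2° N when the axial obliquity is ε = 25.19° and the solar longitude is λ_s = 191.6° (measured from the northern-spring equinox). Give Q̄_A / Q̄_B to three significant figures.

Q̄_A / Q̄_B ≈ 0.782

— Configuration A (φ=+19.0°):
cos H₀ = −tan(+19.0°) tan(-17.900°) = 0.1112, H₀ = 1.4594 rad.
Bracket: H₀ sin φ sin δ + cos φ cos δ sin H₀ = 1.4594×0.32557×-0.30736 + 0.94552×0.95159×0.99380 = -0.146038 + 0.894169 = 0.748131.
Q̄ = (S₀/π) × [bracket] = (589/π) × 0.748131 = 140.26 W/m².
— Configuration B (φ=+10.2°):
Solar declination: sin δ = sin ε · sin λ_s = sin 25.19° × sin 191.6° = -0.08558, so δ = -4.910°.
cos H₀ = −tan(+10.2°) tan(-4.910°) = 0.0155, H₀ = 1.5553 rad.
Bracket: H₀ sin φ sin δ + cos φ cos δ sin H₀ = 1.5553×0.17708×-0.08558 + 0.98420×0.99633×0.99988 = -0.023570 + 0.980470 = 0.956900.
Q̄ = (S₀/π) × [bracket] = (589/π) × 0.956900 = 179.40 W/m².
Ratio Q̄_A / Q̄_B = 140.26 / 179.40 = 0.7818.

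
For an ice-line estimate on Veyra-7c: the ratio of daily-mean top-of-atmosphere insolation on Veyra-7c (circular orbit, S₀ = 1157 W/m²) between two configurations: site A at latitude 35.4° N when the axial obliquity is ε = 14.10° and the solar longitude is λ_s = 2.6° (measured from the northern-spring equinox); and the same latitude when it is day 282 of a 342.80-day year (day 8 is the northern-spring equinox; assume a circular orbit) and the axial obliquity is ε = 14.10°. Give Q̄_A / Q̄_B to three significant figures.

— Configuration A (φ=+35.4°):
Solar declination: sin δ = sin ε · sin λ_s = sin 14.10° × sin 2.6° = 0.01105, so δ = +0.633°.
cos H₀ = −tan(+35.4°) tan(+0.633°) = -0.0079, H₀ = 1.5787 rad.
Bracket: H₀ sin φ sin δ + cos φ cos δ sin H₀ = 1.5787×0.57928×0.01105 + 0.81513×0.99994×0.99997 = 0.010105 + 0.815057 = 0.825162.
Q̄ = (S₀/π) × [bracket] = (1157/π) × 0.825162 = 303.89 W/m².
— Configuration B (φ=+35.4°):
Solar longitude: λ_s = 360° × (282 − 8)/342.80 = 287.748°.
sin δ = sin 14.10° × sin 287.748° = -0.23202, so δ = -13.416°.
cos H₀ = −tan(+35.4°) tan(-13.416°) = 0.1695, H₀ = 1.4005 rad.
Bracket: H₀ sin φ sin δ + cos φ cos δ sin H₀ = 1.4005×0.57928×-0.23202 + 0.81513×0.97271×0.98553 = -0.188234 + 0.781412 = 0.593178.
Q̄ = (S₀/π) × [bracket] = (1157/π) × 0.593178 = 218.46 W/m².
Ratio Q̄_A / Q̄_B = 303.89 / 218.46 = 1.391.

Q̄_A / Q̄_B ≈ 1.39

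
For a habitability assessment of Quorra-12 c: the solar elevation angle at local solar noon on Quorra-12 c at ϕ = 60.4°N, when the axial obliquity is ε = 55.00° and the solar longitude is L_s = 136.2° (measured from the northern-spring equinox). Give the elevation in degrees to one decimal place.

Solar declination: sin δ = sin ε · sin L_s = sin 55.00° × sin 136.2° = 0.56697, so δ = +34.539°.
At local noon the hour angle is zero, so the zenith angle equals |ϕ − δ| = |+60.4° − (+34.539°)| = 25.861°.
Elevation = 90° − 25.861° = 64.1°.

64.1°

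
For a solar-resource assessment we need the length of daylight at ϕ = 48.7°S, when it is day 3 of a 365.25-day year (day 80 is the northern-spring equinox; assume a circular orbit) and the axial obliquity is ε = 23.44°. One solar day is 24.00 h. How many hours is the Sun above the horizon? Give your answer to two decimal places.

Solar longitude: L_s = 360° × (3 − 80)/365.25 = -75.893°, i.e. -75.893° + 360° = 284.107°.
sin δ = sin 23.44° × sin 284.107° = -0.38579, so δ = -22.693°.
cos h₀ = −tan ϕ · tan δ = −tan(-48.7°) × tan(-22.693°) = -0.4760, so h₀ = 2.0669 rad = 118.42°.
Daylight = 2h₀/(2π) × 24.00 h = (2.0669/π) × 24.00 = 15.79 h.

15.79 h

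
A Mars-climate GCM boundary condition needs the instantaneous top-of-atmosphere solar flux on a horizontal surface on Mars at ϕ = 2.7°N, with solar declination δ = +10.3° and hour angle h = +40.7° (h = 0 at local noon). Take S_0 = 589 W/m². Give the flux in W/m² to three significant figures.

444 W/m²

cos θ_z = sin ϕ sin δ + cos ϕ cos δ cos h = 0.008423 + 0.745089 = 0.753512.
Flux = S_0 · cos θ_z = 589 × 0.753512 = 443.8 W/m².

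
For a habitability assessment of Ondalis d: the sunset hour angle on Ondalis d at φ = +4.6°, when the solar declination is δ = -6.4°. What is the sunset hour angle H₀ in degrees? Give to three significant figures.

H₀ = 89.5°

cos H₀ = −tan φ · tan δ = −tan(+4.6°) × tan(-6.400°) = 0.0090, so H₀ = 1.5618 rad = 89.48°.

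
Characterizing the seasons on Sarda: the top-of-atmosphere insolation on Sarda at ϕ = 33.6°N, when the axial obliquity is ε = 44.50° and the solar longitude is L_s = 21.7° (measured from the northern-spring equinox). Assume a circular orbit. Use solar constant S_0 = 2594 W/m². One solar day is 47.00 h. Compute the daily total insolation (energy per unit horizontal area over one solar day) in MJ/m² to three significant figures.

146 MJ/m²

Solar declination: sin δ = sin ε · sin L_s = sin 44.50° × sin 21.7° = 0.25916, so δ = +15.020°.
cos h₀ = −tan(+33.6°) tan(+15.020°) = -0.1783, h₀ = 1.7500 rad.
Bracket: h₀ sin ϕ sin δ + cos ϕ cos δ sin h₀ = 1.7500×0.55339×0.25916 + 0.83292×0.96583×0.98398 = 0.250979 + 0.791572 = 1.042551.
Q̄ = (S_0/π) × [bracket] = (2594/π) × 1.042551 = 860.83 W/m².
Daily total = Q̄ × 47.00 h × 3600 s/h = 860.83 × 47.00 × 3600 / 10⁶ = 145.7 MJ/m².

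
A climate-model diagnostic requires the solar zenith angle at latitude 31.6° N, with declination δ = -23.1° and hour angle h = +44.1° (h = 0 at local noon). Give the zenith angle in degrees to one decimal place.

θ_z = 69.1°

cos θ_z = sin φ sin δ + cos φ cos δ cos h = -0.205579 + 0.562607 = 0.357028.
θ_z = arccos(0.357028) = 69.1°.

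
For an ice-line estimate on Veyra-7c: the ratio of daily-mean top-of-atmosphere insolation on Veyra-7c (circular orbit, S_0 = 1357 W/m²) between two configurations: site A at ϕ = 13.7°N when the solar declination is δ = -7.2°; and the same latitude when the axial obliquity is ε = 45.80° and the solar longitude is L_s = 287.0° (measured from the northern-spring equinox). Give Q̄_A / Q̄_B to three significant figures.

— Configuration A (ϕ=+13.7°):
cos h₀ = −tan(+13.7°) tan(-7.200°) = 0.0308, h₀ = 1.5400 rad.
Bracket: h₀ sin ϕ sin δ + cos ϕ cos δ sin h₀ = 1.5400×0.23684×-0.12533 + 0.97155×0.99211×0.99953 = -0.045712 + 0.963431 = 0.917719.
Q̄ = (S_0/π) × [bracket] = (1357/π) × 0.917719 = 396.41 W/m².
— Configuration B (ϕ=+13.7°):
Solar declination: sin δ = sin ε · sin L_s = sin 45.80° × sin 287.0° = -0.68559, so δ = -43.282°.
cos h₀ = −tan(+13.7°) tan(-43.282°) = 0.2296, h₀ = 1.3392 rad.
Bracket: h₀ sin ϕ sin δ + cos ϕ cos δ sin h₀ = 1.3392×0.23684×-0.68559 + 0.97155×0.72799×0.97329 = -0.217453 + 0.688387 = 0.470934.
Q̄ = (S_0/π) × [bracket] = (1357/π) × 0.470934 = 203.42 W/m².
Ratio Q̄_A / Q̄_B = 396.41 / 203.42 = 1.949.

Q̄_A / Q̄_B ≈ 1.95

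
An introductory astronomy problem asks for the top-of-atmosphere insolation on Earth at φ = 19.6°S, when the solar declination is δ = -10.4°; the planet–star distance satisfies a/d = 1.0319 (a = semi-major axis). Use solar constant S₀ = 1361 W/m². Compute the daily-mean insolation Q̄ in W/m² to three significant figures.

Q̄ ≈ 472 W/m²

cos H₀ = −tan(-19.6°) tan(-10.400°) = -0.0654, H₀ = 1.6362 rad.
Bracket: H₀ sin φ sin δ + cos φ cos δ sin H₀ = 1.6362×-0.33545×-0.18052 + 0.94206×0.98357×0.99786 = 0.099081 + 0.924599 = 1.023680.
Inverse-square distance factor (a/d)² = 1.0319² = 1.064818.
Q̄ = (S₀/π) × 1.064818 × [bracket] = (1361/π) × 1.064818 × 1.023680 = 472.2 W/m².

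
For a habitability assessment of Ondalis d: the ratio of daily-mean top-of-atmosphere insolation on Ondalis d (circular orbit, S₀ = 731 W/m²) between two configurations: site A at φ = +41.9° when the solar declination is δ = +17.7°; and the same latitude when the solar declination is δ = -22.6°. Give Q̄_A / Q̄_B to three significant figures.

— Configuration A (φ=+41.9°):
cos H₀ = −tan(+41.9°) tan(+17.700°) = -0.2863, H₀ = 1.8612 rad.
Bracket: H₀ sin φ sin δ + cos φ cos δ sin H₀ = 1.8612×0.66783×0.30403 + 0.74431×0.95266×0.95813 = 0.377899 + 0.679385 = 1.057284.
Q̄ = (S₀/π) × [bracket] = (731/π) × 1.057284 = 246.01 W/m².
— Configuration B (φ=+41.9°):
cos H₀ = −tan(+41.9°) tan(-22.600°) = 0.3735, H₀ = 1.1880 rad.
Bracket: H₀ sin φ sin δ + cos φ cos δ sin H₀ = 1.1880×0.66783×-0.38430 + 0.74431×0.92321×0.92763 = -0.304897 + 0.637425 = 0.332528.
Q̄ = (S₀/π) × [bracket] = (731/π) × 0.332528 = 77.374 W/m².
Ratio Q̄_A / Q̄_B = 246.01 / 77.374 = 3.179.

Q̄_A / Q̄_B ≈ 3.18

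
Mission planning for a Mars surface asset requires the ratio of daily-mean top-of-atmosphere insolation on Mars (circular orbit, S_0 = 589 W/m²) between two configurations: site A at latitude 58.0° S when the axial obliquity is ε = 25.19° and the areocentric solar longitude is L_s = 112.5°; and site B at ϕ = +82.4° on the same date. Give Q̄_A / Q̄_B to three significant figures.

— Configuration A (ϕ=-58.0°):
sin δ = sin 25.19° × sin 112.5° = 0.39322, so δ = +23.155°.
cos h₀ = −tan(-58.0°) tan(+23.155°) = 0.6844, h₀ = 0.8170 rad.
Bracket: h₀ sin ϕ sin δ + cos ϕ cos δ sin h₀ = 0.8170×-0.84805×0.39322 + 0.52992×0.91944×0.72909 = -0.272445 + 0.355234 = 0.082789.
Q̄ = (S_0/π) × [bracket] = (589/π) × 0.082789 = 15.522 W/m².
— Configuration B (ϕ=+82.4°):
cos h₀ = −tan(+82.4°) tan(+23.155°) = -3.2053 ≤ −1 ⇒ polar day, h₀ = π.
Bracket: h₀ sin ϕ sin δ + cos ϕ cos δ sin h₀ = 3.1416×0.99122×0.39322 + 0.13226×0.91944×0.00000 = 1.224494 + 0.000000 = 1.224494.
Q̄ = (S_0/π) × [bracket] = (589/π) × 1.224494 = 229.57 W/m².
Ratio Q̄_A / Q̄_B = 15.522 / 229.57 = 0.06761.

Q̄_A / Q̄_B ≈ 0.0676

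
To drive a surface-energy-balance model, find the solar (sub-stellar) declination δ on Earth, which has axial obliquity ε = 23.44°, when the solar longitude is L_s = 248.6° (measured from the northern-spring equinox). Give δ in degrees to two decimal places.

sin δ = sin ε · sin L_s = sin 23.44° × sin 248.6° = -0.370363.
δ = arcsin(-0.370363) = -21.74°.

δ = -21.74°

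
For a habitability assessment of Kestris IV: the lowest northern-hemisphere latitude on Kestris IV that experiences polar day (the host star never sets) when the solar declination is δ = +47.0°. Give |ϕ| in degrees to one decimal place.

Polar day requires cos h₀ = −tan ϕ tan δ ≤ −1, i.e. tan ϕ tan δ ≥ 1.
The boundary is |tan ϕ| · |tan δ| = 1, so |ϕ| = 90° − |δ| = 90° − 47.0° = 43.0° in the northern hemisphere.

|ϕ| = 43.0°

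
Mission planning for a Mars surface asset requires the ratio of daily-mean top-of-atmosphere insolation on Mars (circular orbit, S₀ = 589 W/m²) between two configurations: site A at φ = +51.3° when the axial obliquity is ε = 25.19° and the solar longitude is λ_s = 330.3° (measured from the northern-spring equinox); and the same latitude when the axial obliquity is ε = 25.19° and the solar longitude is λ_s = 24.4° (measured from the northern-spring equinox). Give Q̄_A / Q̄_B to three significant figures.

— Configuration A (φ=+51.3°):
Solar declination: sin δ = sin ε · sin λ_s = sin 25.19° × sin 330.3° = -0.21088, so δ = -12.174°.
cos H₀ = −tan(+51.3°) tan(-12.174°) = 0.2693, H₀ = 1.2982 rad.
Bracket: H₀ sin φ sin δ + cos φ cos δ sin H₀ = 1.2982×0.78043×-0.21088 + 0.62524×0.97751×0.96306 = -0.213654 + 0.588601 = 0.374947.
Q̄ = (S₀/π) × [bracket] = (589/π) × 0.374947 = 70.297 W/m².
— Configuration B (φ=+51.3°):
Solar declination: sin δ = sin ε · sin λ_s = sin 25.19° × sin 24.4° = 0.17583, so δ = +10.127°.
cos H₀ = −tan(+51.3°) tan(+10.127°) = -0.2229, H₀ = 1.7956 rad.
Bracket: H₀ sin φ sin δ + cos φ cos δ sin H₀ = 1.7956×0.78043×0.17583 + 0.62524×0.98442×0.97483 = 0.246398 + 0.600007 = 0.846405.
Q̄ = (S₀/π) × [bracket] = (589/π) × 0.846405 = 158.69 W/m².
Ratio Q̄_A / Q̄_B = 70.297 / 158.69 = 0.4430.

Q̄_A / Q̄_B ≈ 0.443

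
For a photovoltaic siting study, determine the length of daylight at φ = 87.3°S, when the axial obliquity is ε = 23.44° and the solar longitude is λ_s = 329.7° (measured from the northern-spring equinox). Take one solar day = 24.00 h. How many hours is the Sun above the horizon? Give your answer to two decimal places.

Solar declination: sin δ = sin ε · sin λ_s = sin 23.44° × sin 329.7° = -0.20070, so δ = -11.578°.
Sunrise equation: cos H₀ = −tan φ · tan δ = -4.3441 ≤ −1, so the Sun never sets (polar day) and H₀ = π.
Daylight = 2H₀/(2π) × 24.00 h = (3.1416/π) × 24.00 = 24.00 h.

24.00 h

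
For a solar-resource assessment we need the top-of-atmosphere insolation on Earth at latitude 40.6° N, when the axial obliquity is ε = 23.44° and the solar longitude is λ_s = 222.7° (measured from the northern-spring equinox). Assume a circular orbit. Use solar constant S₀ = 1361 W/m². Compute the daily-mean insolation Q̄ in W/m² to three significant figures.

Solar declination: sin δ = sin ε · sin λ_s = sin 23.44° × sin 222.7° = -0.26976, so δ = -15.650°.
cos H₀ = −tan(+40.6°) tan(-15.650°) = 0.2401, H₀ = 1.3283 rad.
Bracket: H₀ sin φ sin δ + cos φ cos δ sin H₀ = 1.3283×0.65077×-0.26976 + 0.75927×0.96293×0.97074 = -0.233185 + 0.709731 = 0.476546.
Q̄ = (S₀/π) × [bracket] = (1361/π) × 0.476546 = 206.4 W/m².

Q̄ ≈ 206 W/m²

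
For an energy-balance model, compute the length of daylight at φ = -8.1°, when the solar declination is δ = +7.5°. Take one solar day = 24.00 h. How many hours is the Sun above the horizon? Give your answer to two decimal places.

11.86 h

cos H₀ = −tan φ · tan δ = −tan(-8.1°) × tan(+7.500°) = 0.0187, so H₀ = 1.5521 rad = 88.93°.
Daylight = 2H₀/(2π) × 24.00 h = (1.5521/π) × 24.00 = 11.86 h.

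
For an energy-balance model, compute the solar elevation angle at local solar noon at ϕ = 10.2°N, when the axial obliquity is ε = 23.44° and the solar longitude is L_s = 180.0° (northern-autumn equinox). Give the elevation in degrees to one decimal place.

79.8°

Solar declination: sin δ = sin ε · sin L_s = sin 23.44° × sin 180.0° = 0.00000, so δ = +0.000°.
At local noon the hour angle is zero, so the zenith angle equals |ϕ − δ| = |+10.2° − (+0.000°)| = 10.200°.
Elevation = 90° − 10.200° = 79.8°.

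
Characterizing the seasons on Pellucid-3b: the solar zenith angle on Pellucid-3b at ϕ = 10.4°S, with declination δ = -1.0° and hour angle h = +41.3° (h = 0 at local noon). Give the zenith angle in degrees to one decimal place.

θ_z = 42.1°

cos θ_z = sin ϕ sin δ + cos ϕ cos δ cos h = 0.003150 + 0.738809 = 0.741959.
θ_z = arccos(0.741959) = 42.1°.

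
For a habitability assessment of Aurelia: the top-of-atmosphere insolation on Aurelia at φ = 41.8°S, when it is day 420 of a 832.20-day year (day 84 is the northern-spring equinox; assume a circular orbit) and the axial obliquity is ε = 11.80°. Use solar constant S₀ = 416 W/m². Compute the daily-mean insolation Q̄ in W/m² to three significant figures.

Q̄ ≈ 82.5 W/m²

Solar longitude: λ_s = 360° × (420 − 84)/832.20 = 145.350°.
sin δ = sin 11.80° × sin 145.350° = 0.11627, so δ = +6.677°.
cos H₀ = −tan(-41.8°) tan(+6.677°) = 0.1047, H₀ = 1.4659 rad.
Bracket: H₀ sin φ sin δ + cos φ cos δ sin H₀ = 1.4659×-0.66653×0.11627 + 0.74548×0.99322×0.99451 = -0.113604 + 0.736361 = 0.622757.
Q̄ = (S₀/π) × [bracket] = (416/π) × 0.622757 = 82.46 W/m².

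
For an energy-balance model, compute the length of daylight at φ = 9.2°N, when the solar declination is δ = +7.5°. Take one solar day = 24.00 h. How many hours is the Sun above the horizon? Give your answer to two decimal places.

12.16 h

cos H₀ = −tan φ · tan δ = −tan(+9.2°) × tan(+7.500°) = -0.0213, so H₀ = 1.5921 rad = 91.22°.
Daylight = 2H₀/(2π) × 24.00 h = (1.5921/π) × 24.00 = 12.16 h.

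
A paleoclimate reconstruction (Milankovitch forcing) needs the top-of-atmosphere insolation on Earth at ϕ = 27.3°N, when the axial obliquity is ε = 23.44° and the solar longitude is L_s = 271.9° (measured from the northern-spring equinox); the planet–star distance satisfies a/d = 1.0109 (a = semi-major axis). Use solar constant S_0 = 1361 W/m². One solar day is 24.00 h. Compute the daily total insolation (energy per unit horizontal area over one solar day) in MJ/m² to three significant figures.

Solar declination: sin δ = sin ε · sin L_s = sin 23.44° × sin 271.9° = -0.39757, so δ = -23.426°.
cos h₀ = −tan(+27.3°) tan(-23.426°) = 0.2236, h₀ = 1.3453 rad.
Bracket: h₀ sin ϕ sin δ + cos ϕ cos δ sin h₀ = 1.3453×0.45865×-0.39757 + 0.88862×0.91757×0.97467 = -0.245309 + 0.794718 = 0.549409.
Inverse-square distance factor (a/d)² = 1.0109² = 1.021919.
Q̄ = (S_0/π) × 1.021919 × [bracket] = (1361/π) × 1.021919 × 0.549409 = 243.23 W/m².
Daily total = Q̄ × 24.00 h × 3600 s/h = 243.23 × 24.00 × 3600 / 10⁶ = 21.02 MJ/m².

21.0 MJ/m²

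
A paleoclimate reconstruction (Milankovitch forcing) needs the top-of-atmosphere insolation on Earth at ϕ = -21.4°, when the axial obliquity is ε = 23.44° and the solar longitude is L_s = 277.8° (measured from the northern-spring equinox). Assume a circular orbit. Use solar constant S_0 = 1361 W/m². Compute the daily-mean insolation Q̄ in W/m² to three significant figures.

Q̄ ≈ 474 W/m²

Solar declination: sin δ = sin ε · sin L_s = sin 23.44° × sin 277.8° = -0.39411, so δ = -23.210°.
cos h₀ = −tan(-21.4°) tan(-23.210°) = -0.1681, h₀ = 1.7396 rad.
Bracket: h₀ sin ϕ sin δ + cos ϕ cos δ sin h₀ = 1.7396×-0.36488×-0.39411 + 0.93106×0.91906×0.98578 = 0.250159 + 0.843532 = 1.093691.
Q̄ = (S_0/π) × [bracket] = (1361/π) × 1.093691 = 473.8 W/m².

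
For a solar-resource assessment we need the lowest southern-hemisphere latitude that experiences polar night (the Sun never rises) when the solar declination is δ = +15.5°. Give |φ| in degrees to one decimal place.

Polar night requires cos H₀ = −tan φ tan δ ≥ 1, i.e. tan φ tan δ ≤ −1.
The boundary is |tan φ| · |tan δ| = 1, so |φ| = 90° − |δ| = 90° − 15.5° = 74.5° in the southern hemisphere.

|φ| = 74.5°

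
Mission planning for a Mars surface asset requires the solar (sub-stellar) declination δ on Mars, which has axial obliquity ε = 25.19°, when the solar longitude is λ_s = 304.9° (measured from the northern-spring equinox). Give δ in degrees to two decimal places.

sin δ = sin ε · sin λ_s = sin 25.19° × sin 304.9° = -0.349074.
δ = arcsin(-0.349074) = -20.43°.

δ = -20.43°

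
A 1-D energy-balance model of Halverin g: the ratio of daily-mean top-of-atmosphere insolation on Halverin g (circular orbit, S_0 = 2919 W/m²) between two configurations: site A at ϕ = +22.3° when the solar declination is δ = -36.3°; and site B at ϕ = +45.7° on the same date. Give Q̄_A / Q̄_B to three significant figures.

Q̄_A / Q̄_B ≈ 6.46

— Configuration A (ϕ=+22.3°):
cos h₀ = −tan(+22.3°) tan(-36.300°) = 0.3013, h₀ = 1.2648 rad.
Bracket: h₀ sin ϕ sin δ + cos ϕ cos δ sin h₀ = 1.2648×0.37946×-0.59201 + 0.92521×0.80593×0.95354 = -0.284130 + 0.711011 = 0.426881.
Q̄ = (S_0/π) × [bracket] = (2919/π) × 0.426881 = 396.64 W/m².
— Configuration B (ϕ=+45.7°):
cos h₀ = −tan(+45.7°) tan(-36.300°) = 0.7527, h₀ = 0.7186 rad.
Bracket: h₀ sin ϕ sin δ + cos ϕ cos δ sin h₀ = 0.7186×0.71569×-0.59201 + 0.69842×0.80593×0.65831 = -0.304468 + 0.370548 = 0.066080.
Q̄ = (S_0/π) × [bracket] = (2919/π) × 0.066080 = 61.398 W/m².
Ratio Q̄_A / Q̄_B = 396.64 / 61.398 = 6.460.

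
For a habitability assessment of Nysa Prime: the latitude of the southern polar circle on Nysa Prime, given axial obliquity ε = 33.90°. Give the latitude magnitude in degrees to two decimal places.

The polar circle is the lowest latitude that experiences at least one full rotation of continuous darkness at the northern-summer solstice; it lies at |φ| = 90° − ε = 90° − 33.90° = 56.10°.

56.10°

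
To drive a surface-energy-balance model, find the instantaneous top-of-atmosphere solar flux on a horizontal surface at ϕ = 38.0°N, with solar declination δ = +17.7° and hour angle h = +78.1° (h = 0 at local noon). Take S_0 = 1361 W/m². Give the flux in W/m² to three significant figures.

465 W/m²

cos θ_z = sin ϕ sin δ + cos ϕ cos δ cos h = 0.187181 + 0.154799 = 0.341980.
Flux = S_0 · cos θ_z = 1361 × 0.341980 = 465.4 W/m².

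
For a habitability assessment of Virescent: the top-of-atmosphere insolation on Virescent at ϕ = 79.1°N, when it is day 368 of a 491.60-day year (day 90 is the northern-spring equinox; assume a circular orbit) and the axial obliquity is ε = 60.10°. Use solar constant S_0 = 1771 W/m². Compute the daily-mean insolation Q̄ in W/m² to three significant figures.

Q̄ ≈ 0.00 W/m²

Solar longitude: L_s = 360° × (368 − 90)/491.60 = 203.580°.
sin δ = sin 60.10° × sin 203.580° = -0.34679, so δ = -20.291°.
cos h₀ = −tan(+79.1°) tan(-20.291°) = 1.9200 ≥ 1 ⇒ polar night, h₀ = 0 and Q̄ = 0.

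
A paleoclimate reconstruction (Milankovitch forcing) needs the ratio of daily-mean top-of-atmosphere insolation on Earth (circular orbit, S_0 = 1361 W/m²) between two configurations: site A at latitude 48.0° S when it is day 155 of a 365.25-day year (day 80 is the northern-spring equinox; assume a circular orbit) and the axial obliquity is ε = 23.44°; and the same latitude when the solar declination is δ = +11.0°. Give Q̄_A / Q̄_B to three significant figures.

— Configuration A (ϕ=-48.0°):
Solar longitude: L_s = 360° × (155 − 80)/365.25 = 73.922°.
sin δ = sin 23.44° × sin 73.922° = 0.38223, so δ = +22.472°.
cos h₀ = −tan(-48.0°) tan(+22.472°) = 0.4594, h₀ = 1.0935 rad.
Bracket: h₀ sin ϕ sin δ + cos ϕ cos δ sin h₀ = 1.0935×-0.74314×0.38223 + 0.66913×0.92407×0.88823 = -0.310609 + 0.549213 = 0.238604.
Q̄ = (S_0/π) × [bracket] = (1361/π) × 0.238604 = 103.37 W/m².
— Configuration B (ϕ=-48.0°):
cos h₀ = −tan(-48.0°) tan(+11.000°) = 0.2159, h₀ = 1.3532 rad.
Bracket: h₀ sin ϕ sin δ + cos ϕ cos δ sin h₀ = 1.3532×-0.74314×0.19081 + 0.66913×0.98163×0.97642 = -0.191882 + 0.641350 = 0.449468.
Q̄ = (S_0/π) × [bracket] = (1361/π) × 0.449468 = 194.72 W/m².
Ratio Q̄_A / Q̄_B = 103.37 / 194.72 = 0.5309.

Q̄_A / Q̄_B ≈ 0.531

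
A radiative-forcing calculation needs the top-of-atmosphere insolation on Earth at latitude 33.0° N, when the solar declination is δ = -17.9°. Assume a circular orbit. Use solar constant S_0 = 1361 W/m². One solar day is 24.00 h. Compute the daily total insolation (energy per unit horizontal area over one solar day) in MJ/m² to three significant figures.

cos h₀ = −tan(+33.0°) tan(-17.900°) = 0.2098, h₀ = 1.3595 rad.
Bracket: h₀ sin ϕ sin δ + cos ϕ cos δ sin h₀ = 1.3595×0.54464×-0.30736 + 0.83867×0.95159×0.97775 = -0.227581 + 0.780313 = 0.552732.
Q̄ = (S_0/π) × [bracket] = (1361/π) × 0.552732 = 239.45 W/m².
Daily total = Q̄ × 24.00 h × 3600 s/h = 239.45 × 24.00 × 3600 / 10⁶ = 20.69 MJ/m².

20.7 MJ/m²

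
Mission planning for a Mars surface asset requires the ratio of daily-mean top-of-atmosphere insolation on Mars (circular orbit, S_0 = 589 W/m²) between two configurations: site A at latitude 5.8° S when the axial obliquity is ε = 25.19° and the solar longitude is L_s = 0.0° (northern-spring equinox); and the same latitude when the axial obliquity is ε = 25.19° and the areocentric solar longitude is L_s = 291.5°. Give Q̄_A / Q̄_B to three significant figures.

Q̄_A / Q̄_B ≈ 1.02

— Configuration A (ϕ=-5.8°):
Solar declination: sin δ = sin ε · sin L_s = sin 25.19° × sin 0.0° = 0.00000, so δ = +0.000°.
cos h₀ = −tan(-5.8°) tan(+0.000°) = 0.0000, h₀ = 1.5708 rad.
Bracket: h₀ sin ϕ sin δ + cos ϕ cos δ sin h₀ = 1.5708×-0.10106×0.00000 + 0.99488×1.00000×1.00000 = -0.000000 + 0.994880 = 0.994880.
Q̄ = (S_0/π) × [bracket] = (589/π) × 0.994880 = 186.52 W/m².
— Configuration B (ϕ=-5.8°):
sin δ = sin 25.19° × sin 291.5° = -0.39601, so δ = -23.329°.
cos h₀ = −tan(-5.8°) tan(-23.329°) = -0.0438, h₀ = 1.6146 rad.
Bracket: h₀ sin ϕ sin δ + cos ϕ cos δ sin h₀ = 1.6146×-0.10106×-0.39601 + 0.99488×0.91825×0.99904 = 0.064618 + 0.912672 = 0.977290.
Q̄ = (S_0/π) × [bracket] = (589/π) × 0.977290 = 183.23 W/m².
Ratio Q̄_A / Q̄_B = 186.52 / 183.23 = 1.018.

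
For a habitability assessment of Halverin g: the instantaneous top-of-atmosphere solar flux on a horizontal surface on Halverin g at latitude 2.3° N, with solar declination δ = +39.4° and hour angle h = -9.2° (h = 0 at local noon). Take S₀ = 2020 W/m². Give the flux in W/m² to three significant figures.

cos θ_z = sin φ sin δ + cos φ cos δ cos h = 0.025473 + 0.762179 = 0.787652.
Flux = S₀ · cos θ_z = 2020 × 0.787652 = 1591 W/m².

1.59e+03 W/m²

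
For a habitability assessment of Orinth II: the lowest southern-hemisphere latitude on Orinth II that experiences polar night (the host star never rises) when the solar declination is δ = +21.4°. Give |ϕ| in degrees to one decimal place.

|ϕ| = 68.6°

Polar night requires cos h₀ = −tan ϕ tan δ ≥ 1, i.e. tan ϕ tan δ ≤ −1.
The boundary is |tan ϕ| · |tan δ| = 1, so |ϕ| = 90° − |δ| = 90° − 21.4° = 68.6° in the southern hemisphere.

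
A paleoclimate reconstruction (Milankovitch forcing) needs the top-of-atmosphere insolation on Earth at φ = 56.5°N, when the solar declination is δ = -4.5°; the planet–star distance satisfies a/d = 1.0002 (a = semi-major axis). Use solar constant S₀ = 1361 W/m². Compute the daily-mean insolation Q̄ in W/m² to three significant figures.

Q̄ ≈ 196 W/m²

cos H₀ = −tan(+56.5°) tan(-4.500°) = 0.1189, H₀ = 1.4516 rad.
Bracket: H₀ sin φ sin δ + cos φ cos δ sin H₀ = 1.4516×0.83389×-0.07846 + 0.55194×0.99692×0.99291 = -0.094974 + 0.546339 = 0.451365.
Inverse-square distance factor (a/d)² = 1.0002² = 1.000400.
Q̄ = (S₀/π) × 1.000400 × [bracket] = (1361/π) × 1.000400 × 0.451365 = 195.6 W/m².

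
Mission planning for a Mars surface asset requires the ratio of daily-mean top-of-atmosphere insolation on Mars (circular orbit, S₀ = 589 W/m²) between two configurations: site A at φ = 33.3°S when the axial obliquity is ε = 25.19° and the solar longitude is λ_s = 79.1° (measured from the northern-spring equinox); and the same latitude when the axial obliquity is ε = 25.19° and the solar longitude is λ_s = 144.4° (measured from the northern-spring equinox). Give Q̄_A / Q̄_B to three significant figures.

— Configuration A (φ=-33.3°):
Solar declination: sin δ = sin ε · sin λ_s = sin 25.19° × sin 79.1° = 0.41794, so δ = +24.705°.
cos H₀ = −tan(-33.3°) tan(+24.705°) = 0.3022, H₀ = 1.2638 rad.
Bracket: H₀ sin φ sin δ + cos φ cos δ sin H₀ = 1.2638×-0.54902×0.41794 + 0.83581×0.90847×0.95325 = -0.289988 + 0.723811 = 0.433823.
Q̄ = (S₀/π) × [bracket] = (589/π) × 0.433823 = 81.335 W/m².
— Configuration B (φ=-33.3°):
Solar declination: sin δ = sin ε · sin λ_s = sin 25.19° × sin 144.4° = 0.24776, so δ = +14.345°.
cos H₀ = −tan(-33.3°) tan(+14.345°) = 0.1680, H₀ = 1.4020 rad.
Bracket: H₀ sin φ sin δ + cos φ cos δ sin H₀ = 1.4020×-0.54902×0.24776 + 0.83581×0.96882×0.98579 = -0.190707 + 0.798243 = 0.607536.
Q̄ = (S₀/π) × [bracket] = (589/π) × 0.607536 = 113.90 W/m².
Ratio Q̄_A / Q̄_B = 81.335 / 113.90 = 0.7141.

Q̄_A / Q̄_B ≈ 0.714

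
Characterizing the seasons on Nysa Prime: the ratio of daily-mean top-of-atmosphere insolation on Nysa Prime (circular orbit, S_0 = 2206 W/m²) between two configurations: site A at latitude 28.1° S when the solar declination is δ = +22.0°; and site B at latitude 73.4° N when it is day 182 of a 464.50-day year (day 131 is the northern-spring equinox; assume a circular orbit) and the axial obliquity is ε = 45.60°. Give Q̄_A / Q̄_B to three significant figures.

Q̄_A / Q̄_B ≈ 0.409

— Configuration A (ϕ=-28.1°):
cos h₀ = −tan(-28.1°) tan(+22.000°) = 0.2157, h₀ = 1.3534 rad.
Bracket: h₀ sin ϕ sin δ + cos ϕ cos δ sin h₀ = 1.3534×-0.47101×0.37461 + 0.88213×0.92718×0.97645 = -0.238801 + 0.798632 = 0.559831.
Q̄ = (S_0/π) × [bracket] = (2206/π) × 0.559831 = 393.11 W/m².
— Configuration B (ϕ=+73.4°):
Solar longitude: L_s = 360° × (182 − 131)/464.50 = 39.526°.
sin δ = sin 45.60° × sin 39.526° = 0.45471, so δ = +27.047°.
cos h₀ = −tan(+73.4°) tan(+27.047°) = -1.7126 ≤ −1 ⇒ polar day, h₀ = π.
Bracket: h₀ sin ϕ sin δ + cos ϕ cos δ sin h₀ = 3.1416×0.95832×0.45471 + 0.28569×0.89064×0.00000 = 1.368976 + 0.000000 = 1.368976.
Q̄ = (S_0/π) × [bracket] = (2206/π) × 1.368976 = 961.28 W/m².
Ratio Q̄_A / Q̄_B = 393.11 / 961.28 = 0.4089.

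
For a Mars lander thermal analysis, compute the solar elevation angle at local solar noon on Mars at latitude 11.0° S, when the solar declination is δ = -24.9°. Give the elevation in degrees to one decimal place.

At local noon the hour angle is zero, so the zenith angle equals |ϕ − δ| = |-11.0° − (-24.900°)| = 13.900°.
Elevation = 90° − 13.900° = 76.1°.

76.1°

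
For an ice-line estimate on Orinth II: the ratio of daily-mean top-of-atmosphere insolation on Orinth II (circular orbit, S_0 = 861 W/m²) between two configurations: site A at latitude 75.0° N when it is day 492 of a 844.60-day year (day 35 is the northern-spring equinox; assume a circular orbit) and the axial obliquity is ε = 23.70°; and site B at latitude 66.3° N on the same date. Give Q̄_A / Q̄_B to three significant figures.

— Configuration A (ϕ=+75.0°):
Solar longitude: L_s = 360° × (492 − 35)/844.60 = 194.790°.
sin δ = sin 23.70° × sin 194.790° = -0.10261, so δ = -5.890°.
cos h₀ = −tan(+75.0°) tan(-5.890°) = 0.3850, h₀ = 1.1756 rad.
Bracket: h₀ sin ϕ sin δ + cos ϕ cos δ sin h₀ = 1.1756×0.96593×-0.10261 + 0.25882×0.99472×0.92292 = -0.116519 + 0.237609 = 0.121090.
Q̄ = (S_0/π) × [bracket] = (861/π) × 0.121090 = 33.187 W/m².
— Configuration B (ϕ=+66.3°):
cos h₀ = −tan(+66.3°) tan(-5.890°) = 0.2350, h₀ = 1.3336 rad.
Bracket: h₀ sin ϕ sin δ + cos ϕ cos δ sin h₀ = 1.3336×0.91566×-0.10261 + 0.40195×0.99472×0.97200 = -0.125300 + 0.388633 = 0.263333.
Q̄ = (S_0/π) × [bracket] = (861/π) × 0.263333 = 72.170 W/m².
Ratio Q̄_A / Q̄_B = 33.187 / 72.170 = 0.4598.

Q̄_A / Q̄_B ≈ 0.460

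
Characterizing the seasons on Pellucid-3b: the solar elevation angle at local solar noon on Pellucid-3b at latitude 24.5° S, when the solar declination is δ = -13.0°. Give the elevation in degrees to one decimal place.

At local noon the hour angle is zero, so the zenith angle equals |φ − δ| = |-24.5° − (-13.000°)| = 11.500°.
Elevation = 90° − 11.500° = 78.5°.

78.5°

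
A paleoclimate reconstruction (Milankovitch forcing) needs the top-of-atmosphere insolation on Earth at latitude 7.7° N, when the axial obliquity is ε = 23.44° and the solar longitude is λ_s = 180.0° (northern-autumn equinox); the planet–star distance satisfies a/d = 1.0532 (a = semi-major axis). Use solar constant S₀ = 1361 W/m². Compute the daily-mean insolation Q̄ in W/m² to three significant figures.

Solar declination: sin δ = sin ε · sin λ_s = sin 23.44° × sin 180.0° = 0.00000, so δ = +0.000°.
cos H₀ = −tan(+7.7°) tan(+0.000°) = -0.0000, H₀ = 1.5708 rad.
Bracket: H₀ sin φ sin δ + cos φ cos δ sin H₀ = 1.5708×0.13399×0.00000 + 0.99098×1.00000×1.00000 = 0.000000 + 0.990980 = 0.990980.
Inverse-square distance factor (a/d)² = 1.0532² = 1.109230.
Q̄ = (S₀/π) × 1.109230 × [bracket] = (1361/π) × 1.109230 × 0.990980 = 476.2 W/m².

Q̄ ≈ 476 W/m²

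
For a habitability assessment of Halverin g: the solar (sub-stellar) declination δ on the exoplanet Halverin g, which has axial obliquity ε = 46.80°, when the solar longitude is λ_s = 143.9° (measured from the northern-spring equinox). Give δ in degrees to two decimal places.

δ = +25.44°

sin δ = sin ε · sin λ_s = sin 46.80° × sin 143.9° = 0.429506.
δ = arcsin(0.429506) = +25.44°.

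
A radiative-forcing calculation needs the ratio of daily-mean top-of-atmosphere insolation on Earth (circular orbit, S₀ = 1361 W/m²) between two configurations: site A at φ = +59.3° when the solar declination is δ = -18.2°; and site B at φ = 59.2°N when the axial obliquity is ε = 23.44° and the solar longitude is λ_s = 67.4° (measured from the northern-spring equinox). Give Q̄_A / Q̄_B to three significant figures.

— Configuration A (φ=+59.3°):
cos H₀ = −tan(+59.3°) tan(-18.200°) = 0.5537, H₀ = 0.9840 rad.
Bracket: H₀ sin φ sin δ + cos φ cos δ sin H₀ = 0.9840×0.85985×-0.31233 + 0.51054×0.94997×0.83269 = -0.264260 + 0.403853 = 0.139593.
Q̄ = (S₀/π) × [bracket] = (1361/π) × 0.139593 = 60.474 W/m².
— Configuration B (φ=+59.2°):
Solar declination: sin δ = sin ε · sin λ_s = sin 23.44° × sin 67.4° = 0.36724, so δ = +21.546°.
cos H₀ = −tan(+59.2°) tan(+21.546°) = -0.6623, H₀ = 2.2947 rad.
Bracket: H₀ sin φ sin δ + cos φ cos δ sin H₀ = 2.2947×0.85896×0.36724 + 0.51204×0.93013×0.74921 = 0.723850 + 0.356822 = 1.080672.
Q̄ = (S₀/π) × [bracket] = (1361/π) × 1.080672 = 468.17 W/m².
Ratio Q̄_A / Q̄_B = 60.474 / 468.17 = 0.1292.

Q̄_A / Q̄_B ≈ 0.129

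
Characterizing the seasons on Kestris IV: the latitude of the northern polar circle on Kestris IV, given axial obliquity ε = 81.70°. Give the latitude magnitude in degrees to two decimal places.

8.30°

The polar circle is the lowest latitude that experiences at least one full rotation of continuous daylight at the northern-summer solstice; it lies at |φ| = 90° − ε = 90° − 81.70° = 8.30°.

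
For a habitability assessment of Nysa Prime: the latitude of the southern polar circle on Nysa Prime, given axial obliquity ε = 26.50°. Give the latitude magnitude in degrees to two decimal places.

The polar circle is the lowest latitude that experiences at least one full rotation of continuous darkness at the northern-summer solstice; it lies at |φ| = 90° − ε = 90° − 26.50° = 63.50°.

63.50°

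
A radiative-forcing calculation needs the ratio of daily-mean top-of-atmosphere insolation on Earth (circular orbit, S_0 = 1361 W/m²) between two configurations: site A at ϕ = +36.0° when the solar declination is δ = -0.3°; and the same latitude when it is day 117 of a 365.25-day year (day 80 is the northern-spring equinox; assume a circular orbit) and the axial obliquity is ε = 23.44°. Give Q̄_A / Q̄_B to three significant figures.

Q̄_A / Q̄_B ≈ 0.791

— Configuration A (ϕ=+36.0°):
cos h₀ = −tan(+36.0°) tan(-0.300°) = 0.0038, h₀ = 1.5670 rad.
Bracket: h₀ sin ϕ sin δ + cos ϕ cos δ sin h₀ = 1.5670×0.58779×-0.00524 + 0.80902×0.99999×0.99999 = -0.004826 + 0.809004 = 0.804178.
Q̄ = (S_0/π) × [bracket] = (1361/π) × 0.804178 = 348.39 W/m².
— Configuration B (ϕ=+36.0°):
Solar longitude: L_s = 360° × (117 − 80)/365.25 = 36.468°.
sin δ = sin 23.44° × sin 36.468° = 0.23644, so δ = +13.676°.
cos h₀ = −tan(+36.0°) tan(+13.676°) = -0.1768, h₀ = 1.7485 rad.
Bracket: h₀ sin ϕ sin δ + cos ϕ cos δ sin h₀ = 1.7485×0.58779×0.23644 + 0.80902×0.97165×0.98425 = 0.243001 + 0.773703 = 1.016704.
Q̄ = (S_0/π) × [bracket] = (1361/π) × 1.016704 = 440.46 W/m².
Ratio Q̄_A / Q̄_B = 348.39 / 440.46 = 0.7910.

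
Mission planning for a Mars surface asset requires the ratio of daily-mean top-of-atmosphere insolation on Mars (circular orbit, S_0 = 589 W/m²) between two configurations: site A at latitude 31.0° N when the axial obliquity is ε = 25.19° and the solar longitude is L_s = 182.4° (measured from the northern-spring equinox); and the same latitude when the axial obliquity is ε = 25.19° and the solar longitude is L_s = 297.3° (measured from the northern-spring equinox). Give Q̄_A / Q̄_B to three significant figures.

Q̄_A / Q̄_B ≈ 1.65

— Configuration A (ϕ=+31.0°):
Solar declination: sin δ = sin ε · sin L_s = sin 25.19° × sin 182.4° = -0.01782, so δ = -1.021°.
cos h₀ = −tan(+31.0°) tan(-1.021°) = 0.0107, h₀ = 1.5601 rad.
Bracket: h₀ sin ϕ sin δ + cos ϕ cos δ sin h₀ = 1.5601×0.51504×-0.01782 + 0.85717×0.99984×0.99994 = -0.014319 + 0.856981 = 0.842662.
Q̄ = (S_0/π) × [bracket] = (589/π) × 0.842662 = 157.99 W/m².
— Configuration B (ϕ=+31.0°):
Solar declination: sin δ = sin ε · sin L_s = sin 25.19° × sin 297.3° = -0.37821, so δ = -22.223°.
cos h₀ = −tan(+31.0°) tan(-22.223°) = 0.2455, h₀ = 1.3228 rad.
Bracket: h₀ sin ϕ sin δ + cos ϕ cos δ sin h₀ = 1.3228×0.51504×-0.37821 + 0.85717×0.92572×0.96940 = -0.257673 + 0.769218 = 0.511545.
Q̄ = (S_0/π) × [bracket] = (589/π) × 0.511545 = 95.907 W/m².
Ratio Q̄_A / Q̄_B = 157.99 / 95.907 = 1.647.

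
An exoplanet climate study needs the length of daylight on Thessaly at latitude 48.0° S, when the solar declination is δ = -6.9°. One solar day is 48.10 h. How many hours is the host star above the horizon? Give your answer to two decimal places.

cos H₀ = −tan φ · tan δ = −tan(-48.0°) × tan(-6.900°) = -0.1344, so H₀ = 1.7056 rad = 97.72°.
Daylight = 2H₀/(2π) × 48.10 h = (1.7056/π) × 48.10 = 26.11 h.

26.11 h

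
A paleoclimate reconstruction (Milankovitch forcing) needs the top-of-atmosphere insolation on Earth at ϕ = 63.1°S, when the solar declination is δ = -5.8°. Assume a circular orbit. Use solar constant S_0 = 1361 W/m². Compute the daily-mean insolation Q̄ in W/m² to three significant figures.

Q̄ ≈ 260 W/m²

cos h₀ = −tan(-63.1°) tan(-5.800°) = -0.2002, h₀ = 1.7724 rad.
Bracket: h₀ sin ϕ sin δ + cos ϕ cos δ sin h₀ = 1.7724×-0.89180×-0.10106 + 0.45243×0.99488×0.97975 = 0.159738 + 0.440999 = 0.600737.
Q̄ = (S_0/π) × [bracket] = (1361/π) × 0.600737 = 260.3 W/m².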